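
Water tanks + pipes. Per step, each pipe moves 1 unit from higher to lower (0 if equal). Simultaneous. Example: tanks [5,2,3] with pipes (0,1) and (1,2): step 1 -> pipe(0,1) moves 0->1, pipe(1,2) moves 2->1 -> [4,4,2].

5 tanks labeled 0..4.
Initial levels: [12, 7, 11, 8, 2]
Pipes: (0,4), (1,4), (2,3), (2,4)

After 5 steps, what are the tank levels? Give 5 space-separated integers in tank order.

Step 1: flows [0->4,1->4,2->3,2->4] -> levels [11 6 9 9 5]
Step 2: flows [0->4,1->4,2=3,2->4] -> levels [10 5 8 9 8]
Step 3: flows [0->4,4->1,3->2,2=4] -> levels [9 6 9 8 8]
Step 4: flows [0->4,4->1,2->3,2->4] -> levels [8 7 7 9 9]
Step 5: flows [4->0,4->1,3->2,4->2] -> levels [9 8 9 8 6]

Answer: 9 8 9 8 6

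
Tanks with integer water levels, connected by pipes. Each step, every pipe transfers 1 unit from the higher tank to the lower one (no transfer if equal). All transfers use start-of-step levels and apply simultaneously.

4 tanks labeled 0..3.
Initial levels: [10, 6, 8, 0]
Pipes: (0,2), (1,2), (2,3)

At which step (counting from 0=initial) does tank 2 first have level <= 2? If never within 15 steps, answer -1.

Answer: -1

Derivation:
Step 1: flows [0->2,2->1,2->3] -> levels [9 7 7 1]
Step 2: flows [0->2,1=2,2->3] -> levels [8 7 7 2]
Step 3: flows [0->2,1=2,2->3] -> levels [7 7 7 3]
Step 4: flows [0=2,1=2,2->3] -> levels [7 7 6 4]
Step 5: flows [0->2,1->2,2->3] -> levels [6 6 7 5]
Step 6: flows [2->0,2->1,2->3] -> levels [7 7 4 6]
Step 7: flows [0->2,1->2,3->2] -> levels [6 6 7 5]
  -> period-2 cycle (repeats step 5); tank 2 never drops to <=2
Tank 2 never reaches <=2 within 15 steps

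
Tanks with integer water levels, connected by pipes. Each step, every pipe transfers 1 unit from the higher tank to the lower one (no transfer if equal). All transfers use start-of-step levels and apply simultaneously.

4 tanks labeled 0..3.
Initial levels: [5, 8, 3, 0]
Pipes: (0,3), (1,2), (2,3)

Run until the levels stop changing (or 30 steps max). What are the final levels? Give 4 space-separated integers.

Step 1: flows [0->3,1->2,2->3] -> levels [4 7 3 2]
Step 2: flows [0->3,1->2,2->3] -> levels [3 6 3 4]
Step 3: flows [3->0,1->2,3->2] -> levels [4 5 5 2]
Step 4: flows [0->3,1=2,2->3] -> levels [3 5 4 4]
Step 5: flows [3->0,1->2,2=3] -> levels [4 4 5 3]
Step 6: flows [0->3,2->1,2->3] -> levels [3 5 3 5]
Step 7: flows [3->0,1->2,3->2] -> levels [4 4 5 3]
  -> period-2 cycle: step 7 state = step 5 state; never stabilizes
  -> state at step 30: (30-5) mod 2 = 1, same as step 6 -> [3 5 3 5]

Answer: 3 5 3 5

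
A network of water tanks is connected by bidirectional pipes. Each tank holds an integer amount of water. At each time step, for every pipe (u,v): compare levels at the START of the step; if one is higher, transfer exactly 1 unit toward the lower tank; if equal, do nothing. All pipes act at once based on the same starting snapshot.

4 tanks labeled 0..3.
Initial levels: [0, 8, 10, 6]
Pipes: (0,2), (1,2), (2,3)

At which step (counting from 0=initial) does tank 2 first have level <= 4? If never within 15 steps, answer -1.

Answer: 6

Derivation:
Step 1: flows [2->0,2->1,2->3] -> levels [1 9 7 7]
Step 2: flows [2->0,1->2,2=3] -> levels [2 8 7 7]
Step 3: flows [2->0,1->2,2=3] -> levels [3 7 7 7]
Step 4: flows [2->0,1=2,2=3] -> levels [4 7 6 7]
Step 5: flows [2->0,1->2,3->2] -> levels [5 6 7 6]
Step 6: flows [2->0,2->1,2->3] -> levels [6 7 4 7]
Tank 2 first reaches <=4 at step 6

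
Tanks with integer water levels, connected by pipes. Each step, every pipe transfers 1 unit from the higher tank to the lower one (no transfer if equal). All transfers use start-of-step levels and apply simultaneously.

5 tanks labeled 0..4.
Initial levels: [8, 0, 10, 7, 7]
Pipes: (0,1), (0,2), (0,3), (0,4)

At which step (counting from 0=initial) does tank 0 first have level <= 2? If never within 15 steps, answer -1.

Answer: -1

Derivation:
Step 1: flows [0->1,2->0,0->3,0->4] -> levels [6 1 9 8 8]
Step 2: flows [0->1,2->0,3->0,4->0] -> levels [8 2 8 7 7]
Step 3: flows [0->1,0=2,0->3,0->4] -> levels [5 3 8 8 8]
Step 4: flows [0->1,2->0,3->0,4->0] -> levels [7 4 7 7 7]
Step 5: flows [0->1,0=2,0=3,0=4] -> levels [6 5 7 7 7]
Step 6: flows [0->1,2->0,3->0,4->0] -> levels [8 6 6 6 6]
Step 7: flows [0->1,0->2,0->3,0->4] -> levels [4 7 7 7 7]
Step 8: flows [1->0,2->0,3->0,4->0] -> levels [8 6 6 6 6]
  -> period-2 cycle (repeats step 6); tank 0 never drops to <=2
Tank 0 never reaches <=2 within 15 steps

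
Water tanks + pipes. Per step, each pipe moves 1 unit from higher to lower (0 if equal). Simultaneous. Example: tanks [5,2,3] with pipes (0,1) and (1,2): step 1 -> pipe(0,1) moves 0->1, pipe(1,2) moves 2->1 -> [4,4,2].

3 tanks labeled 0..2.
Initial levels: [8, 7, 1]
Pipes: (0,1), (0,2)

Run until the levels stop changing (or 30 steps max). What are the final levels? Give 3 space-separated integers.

Step 1: flows [0->1,0->2] -> levels [6 8 2]
Step 2: flows [1->0,0->2] -> levels [6 7 3]
Step 3: flows [1->0,0->2] -> levels [6 6 4]
Step 4: flows [0=1,0->2] -> levels [5 6 5]
Step 5: flows [1->0,0=2] -> levels [6 5 5]
Step 6: flows [0->1,0->2] -> levels [4 6 6]
Step 7: flows [1->0,2->0] -> levels [6 5 5]
  -> period-2 cycle: step 7 state = step 5 state; never stabilizes
  -> state at step 30: (30-5) mod 2 = 1, same as step 6 -> [4 6 6]

Answer: 4 6 6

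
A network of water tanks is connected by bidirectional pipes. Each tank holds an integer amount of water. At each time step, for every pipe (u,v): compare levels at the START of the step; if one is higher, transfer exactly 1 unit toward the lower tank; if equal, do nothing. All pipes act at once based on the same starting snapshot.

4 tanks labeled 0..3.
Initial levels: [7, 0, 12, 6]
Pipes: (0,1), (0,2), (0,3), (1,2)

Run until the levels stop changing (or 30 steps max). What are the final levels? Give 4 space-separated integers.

Step 1: flows [0->1,2->0,0->3,2->1] -> levels [6 2 10 7]
Step 2: flows [0->1,2->0,3->0,2->1] -> levels [7 4 8 6]
Step 3: flows [0->1,2->0,0->3,2->1] -> levels [6 6 6 7]
Step 4: flows [0=1,0=2,3->0,1=2] -> levels [7 6 6 6]
Step 5: flows [0->1,0->2,0->3,1=2] -> levels [4 7 7 7]
Step 6: flows [1->0,2->0,3->0,1=2] -> levels [7 6 6 6]
  -> period-2 cycle: step 6 state = step 4 state; never stabilizes
  -> state at step 30: (30-4) mod 2 = 0, same as step 4 -> [7 6 6 6]

Answer: 7 6 6 6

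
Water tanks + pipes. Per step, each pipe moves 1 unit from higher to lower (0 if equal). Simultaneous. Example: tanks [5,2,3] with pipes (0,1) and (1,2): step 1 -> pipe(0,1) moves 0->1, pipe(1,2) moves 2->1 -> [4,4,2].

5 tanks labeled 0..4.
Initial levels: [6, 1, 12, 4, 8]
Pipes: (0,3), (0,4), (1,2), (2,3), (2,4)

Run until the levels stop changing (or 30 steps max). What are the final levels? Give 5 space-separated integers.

Step 1: flows [0->3,4->0,2->1,2->3,2->4] -> levels [6 2 9 6 8]
Step 2: flows [0=3,4->0,2->1,2->3,2->4] -> levels [7 3 6 7 8]
Step 3: flows [0=3,4->0,2->1,3->2,4->2] -> levels [8 4 7 6 6]
Step 4: flows [0->3,0->4,2->1,2->3,2->4] -> levels [6 5 4 8 8]
Step 5: flows [3->0,4->0,1->2,3->2,4->2] -> levels [8 4 7 6 6]
  -> period-2 cycle: step 5 state = step 3 state; never stabilizes
  -> state at step 30: (30-3) mod 2 = 1, same as step 4 -> [6 5 4 8 8]

Answer: 6 5 4 8 8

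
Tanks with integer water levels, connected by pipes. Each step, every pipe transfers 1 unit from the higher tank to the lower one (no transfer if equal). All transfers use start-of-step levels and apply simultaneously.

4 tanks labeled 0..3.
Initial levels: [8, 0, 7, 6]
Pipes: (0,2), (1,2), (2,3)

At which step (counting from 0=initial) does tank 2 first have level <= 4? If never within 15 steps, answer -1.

Step 1: flows [0->2,2->1,2->3] -> levels [7 1 6 7]
Step 2: flows [0->2,2->1,3->2] -> levels [6 2 7 6]
Step 3: flows [2->0,2->1,2->3] -> levels [7 3 4 7]
Tank 2 first reaches <=4 at step 3

Answer: 3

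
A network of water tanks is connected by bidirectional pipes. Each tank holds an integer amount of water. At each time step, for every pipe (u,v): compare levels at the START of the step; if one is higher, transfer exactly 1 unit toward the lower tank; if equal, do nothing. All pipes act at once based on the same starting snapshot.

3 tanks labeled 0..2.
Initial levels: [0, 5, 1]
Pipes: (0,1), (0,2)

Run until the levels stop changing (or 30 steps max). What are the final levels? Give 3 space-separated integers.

Step 1: flows [1->0,2->0] -> levels [2 4 0]
Step 2: flows [1->0,0->2] -> levels [2 3 1]
Step 3: flows [1->0,0->2] -> levels [2 2 2]
Step 4: flows [0=1,0=2] -> levels [2 2 2]
  -> stable (no change)

Answer: 2 2 2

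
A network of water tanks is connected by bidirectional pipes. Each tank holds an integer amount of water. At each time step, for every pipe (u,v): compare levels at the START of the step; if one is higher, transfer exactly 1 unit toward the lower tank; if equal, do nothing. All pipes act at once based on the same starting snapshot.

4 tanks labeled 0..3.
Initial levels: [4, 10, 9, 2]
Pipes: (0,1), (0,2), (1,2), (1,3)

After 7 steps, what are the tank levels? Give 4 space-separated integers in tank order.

Step 1: flows [1->0,2->0,1->2,1->3] -> levels [6 7 9 3]
Step 2: flows [1->0,2->0,2->1,1->3] -> levels [8 6 7 4]
Step 3: flows [0->1,0->2,2->1,1->3] -> levels [6 7 7 5]
Step 4: flows [1->0,2->0,1=2,1->3] -> levels [8 5 6 6]
Step 5: flows [0->1,0->2,2->1,3->1] -> levels [6 8 6 5]
Step 6: flows [1->0,0=2,1->2,1->3] -> levels [7 5 7 6]
Step 7: flows [0->1,0=2,2->1,3->1] -> levels [6 8 6 5]

Answer: 6 8 6 5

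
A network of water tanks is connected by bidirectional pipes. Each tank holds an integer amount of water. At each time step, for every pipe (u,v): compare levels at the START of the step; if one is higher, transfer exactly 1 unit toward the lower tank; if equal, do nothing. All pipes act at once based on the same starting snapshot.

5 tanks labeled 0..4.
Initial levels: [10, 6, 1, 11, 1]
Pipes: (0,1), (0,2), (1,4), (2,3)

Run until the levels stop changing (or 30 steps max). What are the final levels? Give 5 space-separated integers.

Answer: 5 5 7 6 6

Derivation:
Step 1: flows [0->1,0->2,1->4,3->2] -> levels [8 6 3 10 2]
Step 2: flows [0->1,0->2,1->4,3->2] -> levels [6 6 5 9 3]
Step 3: flows [0=1,0->2,1->4,3->2] -> levels [5 5 7 8 4]
Step 4: flows [0=1,2->0,1->4,3->2] -> levels [6 4 7 7 5]
Step 5: flows [0->1,2->0,4->1,2=3] -> levels [6 6 6 7 4]
Step 6: flows [0=1,0=2,1->4,3->2] -> levels [6 5 7 6 5]
Step 7: flows [0->1,2->0,1=4,2->3] -> levels [6 6 5 7 5]
Step 8: flows [0=1,0->2,1->4,3->2] -> levels [5 5 7 6 6]
Step 9: flows [0=1,2->0,4->1,2->3] -> levels [6 6 5 7 5]
  -> period-2 cycle: step 9 state = step 7 state; never stabilizes
  -> state at step 30: (30-7) mod 2 = 1, same as step 8 -> [5 5 7 6 6]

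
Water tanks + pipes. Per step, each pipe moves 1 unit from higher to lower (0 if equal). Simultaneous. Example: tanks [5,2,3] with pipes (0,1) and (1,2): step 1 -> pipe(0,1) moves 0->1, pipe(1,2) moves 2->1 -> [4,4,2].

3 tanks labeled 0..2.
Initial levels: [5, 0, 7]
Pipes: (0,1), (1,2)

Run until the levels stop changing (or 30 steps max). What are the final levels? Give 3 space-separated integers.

Step 1: flows [0->1,2->1] -> levels [4 2 6]
Step 2: flows [0->1,2->1] -> levels [3 4 5]
Step 3: flows [1->0,2->1] -> levels [4 4 4]
Step 4: flows [0=1,1=2] -> levels [4 4 4]
  -> stable (no change)

Answer: 4 4 4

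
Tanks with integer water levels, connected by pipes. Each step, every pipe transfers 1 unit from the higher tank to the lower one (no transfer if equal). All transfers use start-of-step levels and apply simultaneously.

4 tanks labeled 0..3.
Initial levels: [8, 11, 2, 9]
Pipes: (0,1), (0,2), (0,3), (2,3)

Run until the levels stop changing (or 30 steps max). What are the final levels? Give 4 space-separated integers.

Answer: 9 7 7 7

Derivation:
Step 1: flows [1->0,0->2,3->0,3->2] -> levels [9 10 4 7]
Step 2: flows [1->0,0->2,0->3,3->2] -> levels [8 9 6 7]
Step 3: flows [1->0,0->2,0->3,3->2] -> levels [7 8 8 7]
Step 4: flows [1->0,2->0,0=3,2->3] -> levels [9 7 6 8]
Step 5: flows [0->1,0->2,0->3,3->2] -> levels [6 8 8 8]
Step 6: flows [1->0,2->0,3->0,2=3] -> levels [9 7 7 7]
Step 7: flows [0->1,0->2,0->3,2=3] -> levels [6 8 8 8]
  -> period-2 cycle: step 7 state = step 5 state; never stabilizes
  -> state at step 30: (30-5) mod 2 = 1, same as step 6 -> [9 7 7 7]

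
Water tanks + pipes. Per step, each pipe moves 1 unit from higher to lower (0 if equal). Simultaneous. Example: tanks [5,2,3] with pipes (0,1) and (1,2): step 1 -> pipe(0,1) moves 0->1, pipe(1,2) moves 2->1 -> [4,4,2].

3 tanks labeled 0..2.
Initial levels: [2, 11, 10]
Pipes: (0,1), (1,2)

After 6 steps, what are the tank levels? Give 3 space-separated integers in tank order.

Answer: 8 7 8

Derivation:
Step 1: flows [1->0,1->2] -> levels [3 9 11]
Step 2: flows [1->0,2->1] -> levels [4 9 10]
Step 3: flows [1->0,2->1] -> levels [5 9 9]
Step 4: flows [1->0,1=2] -> levels [6 8 9]
Step 5: flows [1->0,2->1] -> levels [7 8 8]
Step 6: flows [1->0,1=2] -> levels [8 7 8]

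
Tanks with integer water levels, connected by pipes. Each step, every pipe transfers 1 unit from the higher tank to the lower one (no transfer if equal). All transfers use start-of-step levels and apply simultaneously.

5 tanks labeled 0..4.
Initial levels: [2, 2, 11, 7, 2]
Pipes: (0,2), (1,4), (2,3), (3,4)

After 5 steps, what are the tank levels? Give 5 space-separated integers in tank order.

Answer: 5 4 6 4 5

Derivation:
Step 1: flows [2->0,1=4,2->3,3->4] -> levels [3 2 9 7 3]
Step 2: flows [2->0,4->1,2->3,3->4] -> levels [4 3 7 7 3]
Step 3: flows [2->0,1=4,2=3,3->4] -> levels [5 3 6 6 4]
Step 4: flows [2->0,4->1,2=3,3->4] -> levels [6 4 5 5 4]
Step 5: flows [0->2,1=4,2=3,3->4] -> levels [5 4 6 4 5]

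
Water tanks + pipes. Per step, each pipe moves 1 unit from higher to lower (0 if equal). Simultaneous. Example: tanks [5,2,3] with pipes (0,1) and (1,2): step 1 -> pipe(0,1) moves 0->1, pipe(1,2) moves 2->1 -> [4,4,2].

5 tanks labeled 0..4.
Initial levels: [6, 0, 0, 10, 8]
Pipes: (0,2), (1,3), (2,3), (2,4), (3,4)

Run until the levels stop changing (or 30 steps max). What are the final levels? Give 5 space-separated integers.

Step 1: flows [0->2,3->1,3->2,4->2,3->4] -> levels [5 1 3 7 8]
Step 2: flows [0->2,3->1,3->2,4->2,4->3] -> levels [4 2 6 6 6]
Step 3: flows [2->0,3->1,2=3,2=4,3=4] -> levels [5 3 5 5 6]
Step 4: flows [0=2,3->1,2=3,4->2,4->3] -> levels [5 4 6 5 4]
Step 5: flows [2->0,3->1,2->3,2->4,3->4] -> levels [6 5 3 4 6]
Step 6: flows [0->2,1->3,3->2,4->2,4->3] -> levels [5 4 6 5 4]
  -> period-2 cycle: step 6 state = step 4 state; never stabilizes
  -> state at step 30: (30-4) mod 2 = 0, same as step 4 -> [5 4 6 5 4]

Answer: 5 4 6 5 4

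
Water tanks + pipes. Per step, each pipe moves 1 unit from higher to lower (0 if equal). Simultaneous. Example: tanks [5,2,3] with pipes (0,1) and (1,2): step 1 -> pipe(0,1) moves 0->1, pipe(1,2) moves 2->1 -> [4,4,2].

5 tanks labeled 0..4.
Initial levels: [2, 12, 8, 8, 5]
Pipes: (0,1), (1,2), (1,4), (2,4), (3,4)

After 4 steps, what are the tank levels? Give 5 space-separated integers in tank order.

Step 1: flows [1->0,1->2,1->4,2->4,3->4] -> levels [3 9 8 7 8]
Step 2: flows [1->0,1->2,1->4,2=4,4->3] -> levels [4 6 9 8 8]
Step 3: flows [1->0,2->1,4->1,2->4,3=4] -> levels [5 7 7 8 8]
Step 4: flows [1->0,1=2,4->1,4->2,3=4] -> levels [6 7 8 8 6]

Answer: 6 7 8 8 6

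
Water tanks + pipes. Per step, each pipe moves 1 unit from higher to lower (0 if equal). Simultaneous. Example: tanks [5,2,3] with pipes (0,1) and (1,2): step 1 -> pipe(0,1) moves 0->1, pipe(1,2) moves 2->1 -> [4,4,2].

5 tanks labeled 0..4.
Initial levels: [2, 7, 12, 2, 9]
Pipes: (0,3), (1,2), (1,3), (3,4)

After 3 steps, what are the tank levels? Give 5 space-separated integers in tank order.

Answer: 4 7 9 6 6

Derivation:
Step 1: flows [0=3,2->1,1->3,4->3] -> levels [2 7 11 4 8]
Step 2: flows [3->0,2->1,1->3,4->3] -> levels [3 7 10 5 7]
Step 3: flows [3->0,2->1,1->3,4->3] -> levels [4 7 9 6 6]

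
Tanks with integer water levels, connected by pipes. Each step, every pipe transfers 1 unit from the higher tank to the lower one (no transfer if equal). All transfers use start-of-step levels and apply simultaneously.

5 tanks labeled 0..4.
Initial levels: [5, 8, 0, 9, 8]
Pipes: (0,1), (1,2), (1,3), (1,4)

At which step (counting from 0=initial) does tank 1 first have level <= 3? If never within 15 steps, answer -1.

Step 1: flows [1->0,1->2,3->1,1=4] -> levels [6 7 1 8 8]
Step 2: flows [1->0,1->2,3->1,4->1] -> levels [7 7 2 7 7]
Step 3: flows [0=1,1->2,1=3,1=4] -> levels [7 6 3 7 7]
Step 4: flows [0->1,1->2,3->1,4->1] -> levels [6 8 4 6 6]
Step 5: flows [1->0,1->2,1->3,1->4] -> levels [7 4 5 7 7]
Step 6: flows [0->1,2->1,3->1,4->1] -> levels [6 8 4 6 6]
  -> period-2 cycle (repeats step 4); tank 1 never drops to <=3
Tank 1 never reaches <=3 within 15 steps

Answer: -1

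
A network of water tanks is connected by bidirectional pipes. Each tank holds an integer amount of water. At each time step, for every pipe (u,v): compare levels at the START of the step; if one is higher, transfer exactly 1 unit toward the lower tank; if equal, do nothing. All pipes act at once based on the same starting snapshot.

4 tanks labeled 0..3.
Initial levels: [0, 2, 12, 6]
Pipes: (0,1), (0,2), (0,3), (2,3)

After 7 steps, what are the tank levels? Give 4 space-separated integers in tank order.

Step 1: flows [1->0,2->0,3->0,2->3] -> levels [3 1 10 6]
Step 2: flows [0->1,2->0,3->0,2->3] -> levels [4 2 8 6]
Step 3: flows [0->1,2->0,3->0,2->3] -> levels [5 3 6 6]
Step 4: flows [0->1,2->0,3->0,2=3] -> levels [6 4 5 5]
Step 5: flows [0->1,0->2,0->3,2=3] -> levels [3 5 6 6]
Step 6: flows [1->0,2->0,3->0,2=3] -> levels [6 4 5 5]
  -> period-2 cycle: step 6 state = step 4 state
  -> state at step 7: (7-4) mod 2 = 1, same as step 5 -> [3 5 6 6]

Answer: 3 5 6 6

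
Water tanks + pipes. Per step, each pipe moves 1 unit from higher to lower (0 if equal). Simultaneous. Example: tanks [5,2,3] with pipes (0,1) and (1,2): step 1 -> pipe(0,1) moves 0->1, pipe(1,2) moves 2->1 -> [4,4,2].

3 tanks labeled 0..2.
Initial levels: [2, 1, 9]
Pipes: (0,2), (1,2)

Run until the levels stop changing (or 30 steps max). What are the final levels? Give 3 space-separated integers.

Step 1: flows [2->0,2->1] -> levels [3 2 7]
Step 2: flows [2->0,2->1] -> levels [4 3 5]
Step 3: flows [2->0,2->1] -> levels [5 4 3]
Step 4: flows [0->2,1->2] -> levels [4 3 5]
  -> period-2 cycle: step 4 state = step 2 state; never stabilizes
  -> state at step 30: (30-2) mod 2 = 0, same as step 2 -> [4 3 5]

Answer: 4 3 5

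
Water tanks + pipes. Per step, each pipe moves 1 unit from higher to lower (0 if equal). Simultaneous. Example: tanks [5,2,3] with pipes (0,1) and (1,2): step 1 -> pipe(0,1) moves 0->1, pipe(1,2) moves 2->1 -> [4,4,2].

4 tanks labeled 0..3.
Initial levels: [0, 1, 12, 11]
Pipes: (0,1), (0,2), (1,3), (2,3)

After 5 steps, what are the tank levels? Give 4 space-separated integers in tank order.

Step 1: flows [1->0,2->0,3->1,2->3] -> levels [2 1 10 11]
Step 2: flows [0->1,2->0,3->1,3->2] -> levels [2 3 10 9]
Step 3: flows [1->0,2->0,3->1,2->3] -> levels [4 3 8 9]
Step 4: flows [0->1,2->0,3->1,3->2] -> levels [4 5 8 7]
Step 5: flows [1->0,2->0,3->1,2->3] -> levels [6 5 6 7]

Answer: 6 5 6 7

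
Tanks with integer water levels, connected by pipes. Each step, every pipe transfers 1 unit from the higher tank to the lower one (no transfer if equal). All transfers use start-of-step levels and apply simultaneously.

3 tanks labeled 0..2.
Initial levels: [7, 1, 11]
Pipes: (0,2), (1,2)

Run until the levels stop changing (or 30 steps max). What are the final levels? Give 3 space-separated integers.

Answer: 6 6 7

Derivation:
Step 1: flows [2->0,2->1] -> levels [8 2 9]
Step 2: flows [2->0,2->1] -> levels [9 3 7]
Step 3: flows [0->2,2->1] -> levels [8 4 7]
Step 4: flows [0->2,2->1] -> levels [7 5 7]
Step 5: flows [0=2,2->1] -> levels [7 6 6]
Step 6: flows [0->2,1=2] -> levels [6 6 7]
Step 7: flows [2->0,2->1] -> levels [7 7 5]
Step 8: flows [0->2,1->2] -> levels [6 6 7]
  -> period-2 cycle: step 8 state = step 6 state; never stabilizes
  -> state at step 30: (30-6) mod 2 = 0, same as step 6 -> [6 6 7]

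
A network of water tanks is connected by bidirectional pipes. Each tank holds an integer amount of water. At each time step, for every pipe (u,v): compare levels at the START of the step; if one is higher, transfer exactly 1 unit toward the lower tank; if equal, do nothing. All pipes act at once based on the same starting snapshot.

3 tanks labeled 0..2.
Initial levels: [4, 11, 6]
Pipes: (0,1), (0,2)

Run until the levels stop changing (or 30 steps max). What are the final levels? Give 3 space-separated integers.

Answer: 7 7 7

Derivation:
Step 1: flows [1->0,2->0] -> levels [6 10 5]
Step 2: flows [1->0,0->2] -> levels [6 9 6]
Step 3: flows [1->0,0=2] -> levels [7 8 6]
Step 4: flows [1->0,0->2] -> levels [7 7 7]
Step 5: flows [0=1,0=2] -> levels [7 7 7]
  -> stable (no change)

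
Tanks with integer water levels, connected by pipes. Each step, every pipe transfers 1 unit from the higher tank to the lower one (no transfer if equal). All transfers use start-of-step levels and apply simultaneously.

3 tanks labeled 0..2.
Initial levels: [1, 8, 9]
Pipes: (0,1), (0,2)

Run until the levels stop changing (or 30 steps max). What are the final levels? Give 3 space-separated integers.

Step 1: flows [1->0,2->0] -> levels [3 7 8]
Step 2: flows [1->0,2->0] -> levels [5 6 7]
Step 3: flows [1->0,2->0] -> levels [7 5 6]
Step 4: flows [0->1,0->2] -> levels [5 6 7]
  -> period-2 cycle: step 4 state = step 2 state; never stabilizes
  -> state at step 30: (30-2) mod 2 = 0, same as step 2 -> [5 6 7]

Answer: 5 6 7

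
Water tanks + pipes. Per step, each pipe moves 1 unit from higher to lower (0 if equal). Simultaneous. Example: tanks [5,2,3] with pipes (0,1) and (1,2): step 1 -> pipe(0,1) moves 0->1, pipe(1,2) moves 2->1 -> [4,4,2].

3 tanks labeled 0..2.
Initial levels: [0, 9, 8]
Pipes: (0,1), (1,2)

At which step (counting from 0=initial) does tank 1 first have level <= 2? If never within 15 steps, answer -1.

Answer: -1

Derivation:
Step 1: flows [1->0,1->2] -> levels [1 7 9]
Step 2: flows [1->0,2->1] -> levels [2 7 8]
Step 3: flows [1->0,2->1] -> levels [3 7 7]
Step 4: flows [1->0,1=2] -> levels [4 6 7]
Step 5: flows [1->0,2->1] -> levels [5 6 6]
Step 6: flows [1->0,1=2] -> levels [6 5 6]
Step 7: flows [0->1,2->1] -> levels [5 7 5]
Step 8: flows [1->0,1->2] -> levels [6 5 6]
  -> period-2 cycle (repeats step 6); tank 1 never drops to <=2
Tank 1 never reaches <=2 within 15 steps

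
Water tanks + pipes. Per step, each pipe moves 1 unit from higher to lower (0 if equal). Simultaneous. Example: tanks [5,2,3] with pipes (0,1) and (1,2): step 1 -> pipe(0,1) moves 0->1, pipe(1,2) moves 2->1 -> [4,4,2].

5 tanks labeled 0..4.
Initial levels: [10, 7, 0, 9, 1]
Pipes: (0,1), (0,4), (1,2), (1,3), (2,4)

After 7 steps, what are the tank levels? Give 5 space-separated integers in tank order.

Answer: 4 7 5 5 6

Derivation:
Step 1: flows [0->1,0->4,1->2,3->1,4->2] -> levels [8 8 2 8 1]
Step 2: flows [0=1,0->4,1->2,1=3,2->4] -> levels [7 7 2 8 3]
Step 3: flows [0=1,0->4,1->2,3->1,4->2] -> levels [6 7 4 7 3]
Step 4: flows [1->0,0->4,1->2,1=3,2->4] -> levels [6 5 4 7 5]
Step 5: flows [0->1,0->4,1->2,3->1,4->2] -> levels [4 6 6 6 5]
Step 6: flows [1->0,4->0,1=2,1=3,2->4] -> levels [6 5 5 6 5]
Step 7: flows [0->1,0->4,1=2,3->1,2=4] -> levels [4 7 5 5 6]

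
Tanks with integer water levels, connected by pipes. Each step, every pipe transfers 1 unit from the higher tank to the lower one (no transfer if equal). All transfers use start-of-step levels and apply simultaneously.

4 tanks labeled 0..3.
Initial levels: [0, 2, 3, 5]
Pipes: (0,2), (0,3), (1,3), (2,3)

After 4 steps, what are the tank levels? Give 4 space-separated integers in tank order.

Answer: 2 2 2 4

Derivation:
Step 1: flows [2->0,3->0,3->1,3->2] -> levels [2 3 3 2]
Step 2: flows [2->0,0=3,1->3,2->3] -> levels [3 2 1 4]
Step 3: flows [0->2,3->0,3->1,3->2] -> levels [3 3 3 1]
Step 4: flows [0=2,0->3,1->3,2->3] -> levels [2 2 2 4]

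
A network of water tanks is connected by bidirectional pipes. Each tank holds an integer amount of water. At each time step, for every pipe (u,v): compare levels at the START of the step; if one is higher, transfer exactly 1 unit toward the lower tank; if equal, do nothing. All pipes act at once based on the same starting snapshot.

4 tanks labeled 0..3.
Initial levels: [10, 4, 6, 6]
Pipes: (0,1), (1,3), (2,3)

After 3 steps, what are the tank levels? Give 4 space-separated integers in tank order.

Step 1: flows [0->1,3->1,2=3] -> levels [9 6 6 5]
Step 2: flows [0->1,1->3,2->3] -> levels [8 6 5 7]
Step 3: flows [0->1,3->1,3->2] -> levels [7 8 6 5]

Answer: 7 8 6 5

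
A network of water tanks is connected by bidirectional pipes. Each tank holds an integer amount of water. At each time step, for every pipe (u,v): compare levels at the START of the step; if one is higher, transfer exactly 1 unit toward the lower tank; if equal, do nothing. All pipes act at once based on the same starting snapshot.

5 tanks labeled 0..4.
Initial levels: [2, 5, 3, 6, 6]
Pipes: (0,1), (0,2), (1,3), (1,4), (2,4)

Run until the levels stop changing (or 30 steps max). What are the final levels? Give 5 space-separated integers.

Step 1: flows [1->0,2->0,3->1,4->1,4->2] -> levels [4 6 3 5 4]
Step 2: flows [1->0,0->2,1->3,1->4,4->2] -> levels [4 3 5 6 4]
Step 3: flows [0->1,2->0,3->1,4->1,2->4] -> levels [4 6 3 5 4]
  -> period-2 cycle: step 3 state = step 1 state; never stabilizes
  -> state at step 30: (30-1) mod 2 = 1, same as step 2 -> [4 3 5 6 4]

Answer: 4 3 5 6 4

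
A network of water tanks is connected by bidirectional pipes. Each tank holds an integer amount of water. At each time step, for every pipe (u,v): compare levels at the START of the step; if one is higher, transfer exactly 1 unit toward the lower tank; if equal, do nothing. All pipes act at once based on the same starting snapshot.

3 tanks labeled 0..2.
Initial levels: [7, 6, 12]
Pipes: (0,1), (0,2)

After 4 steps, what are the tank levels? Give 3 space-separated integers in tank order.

Answer: 9 8 8

Derivation:
Step 1: flows [0->1,2->0] -> levels [7 7 11]
Step 2: flows [0=1,2->0] -> levels [8 7 10]
Step 3: flows [0->1,2->0] -> levels [8 8 9]
Step 4: flows [0=1,2->0] -> levels [9 8 8]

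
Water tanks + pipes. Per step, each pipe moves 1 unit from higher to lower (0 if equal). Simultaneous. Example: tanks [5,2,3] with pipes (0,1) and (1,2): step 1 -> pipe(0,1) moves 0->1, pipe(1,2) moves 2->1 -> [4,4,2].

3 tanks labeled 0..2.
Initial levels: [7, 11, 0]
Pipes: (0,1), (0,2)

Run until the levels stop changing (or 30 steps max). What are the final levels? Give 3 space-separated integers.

Answer: 6 6 6

Derivation:
Step 1: flows [1->0,0->2] -> levels [7 10 1]
Step 2: flows [1->0,0->2] -> levels [7 9 2]
Step 3: flows [1->0,0->2] -> levels [7 8 3]
Step 4: flows [1->0,0->2] -> levels [7 7 4]
Step 5: flows [0=1,0->2] -> levels [6 7 5]
Step 6: flows [1->0,0->2] -> levels [6 6 6]
Step 7: flows [0=1,0=2] -> levels [6 6 6]
  -> stable (no change)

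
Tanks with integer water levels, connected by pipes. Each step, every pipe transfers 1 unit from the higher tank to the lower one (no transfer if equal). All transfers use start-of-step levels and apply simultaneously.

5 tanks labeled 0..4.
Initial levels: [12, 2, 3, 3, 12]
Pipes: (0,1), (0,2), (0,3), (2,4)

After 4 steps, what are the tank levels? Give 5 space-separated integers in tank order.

Step 1: flows [0->1,0->2,0->3,4->2] -> levels [9 3 5 4 11]
Step 2: flows [0->1,0->2,0->3,4->2] -> levels [6 4 7 5 10]
Step 3: flows [0->1,2->0,0->3,4->2] -> levels [5 5 7 6 9]
Step 4: flows [0=1,2->0,3->0,4->2] -> levels [7 5 7 5 8]

Answer: 7 5 7 5 8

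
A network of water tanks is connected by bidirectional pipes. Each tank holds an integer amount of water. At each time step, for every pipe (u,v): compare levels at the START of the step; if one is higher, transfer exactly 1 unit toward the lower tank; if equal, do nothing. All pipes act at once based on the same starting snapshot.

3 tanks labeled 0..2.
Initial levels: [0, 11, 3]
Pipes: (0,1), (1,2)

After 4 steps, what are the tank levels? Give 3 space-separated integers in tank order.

Answer: 4 5 5

Derivation:
Step 1: flows [1->0,1->2] -> levels [1 9 4]
Step 2: flows [1->0,1->2] -> levels [2 7 5]
Step 3: flows [1->0,1->2] -> levels [3 5 6]
Step 4: flows [1->0,2->1] -> levels [4 5 5]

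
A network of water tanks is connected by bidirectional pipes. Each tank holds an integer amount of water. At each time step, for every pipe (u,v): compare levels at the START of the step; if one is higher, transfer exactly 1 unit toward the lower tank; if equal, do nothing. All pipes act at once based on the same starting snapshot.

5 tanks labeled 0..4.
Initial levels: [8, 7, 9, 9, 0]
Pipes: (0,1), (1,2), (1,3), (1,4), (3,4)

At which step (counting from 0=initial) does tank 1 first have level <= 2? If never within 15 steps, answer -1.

Step 1: flows [0->1,2->1,3->1,1->4,3->4] -> levels [7 9 8 7 2]
Step 2: flows [1->0,1->2,1->3,1->4,3->4] -> levels [8 5 9 7 4]
Step 3: flows [0->1,2->1,3->1,1->4,3->4] -> levels [7 7 8 5 6]
Step 4: flows [0=1,2->1,1->3,1->4,4->3] -> levels [7 6 7 7 6]
Step 5: flows [0->1,2->1,3->1,1=4,3->4] -> levels [6 9 6 5 7]
Step 6: flows [1->0,1->2,1->3,1->4,4->3] -> levels [7 5 7 7 7]
Step 7: flows [0->1,2->1,3->1,4->1,3=4] -> levels [6 9 6 6 6]
Step 8: flows [1->0,1->2,1->3,1->4,3=4] -> levels [7 5 7 7 7]
  -> period-2 cycle (repeats step 6); tank 1 never drops to <=2
Tank 1 never reaches <=2 within 15 steps

Answer: -1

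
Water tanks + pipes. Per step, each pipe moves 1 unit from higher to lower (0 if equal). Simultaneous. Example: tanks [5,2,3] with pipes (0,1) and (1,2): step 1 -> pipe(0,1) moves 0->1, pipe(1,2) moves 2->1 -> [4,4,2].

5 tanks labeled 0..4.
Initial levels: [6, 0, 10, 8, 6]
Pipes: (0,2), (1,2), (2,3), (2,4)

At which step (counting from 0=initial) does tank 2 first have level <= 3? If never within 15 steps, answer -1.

Answer: -1

Derivation:
Step 1: flows [2->0,2->1,2->3,2->4] -> levels [7 1 6 9 7]
Step 2: flows [0->2,2->1,3->2,4->2] -> levels [6 2 8 8 6]
Step 3: flows [2->0,2->1,2=3,2->4] -> levels [7 3 5 8 7]
Step 4: flows [0->2,2->1,3->2,4->2] -> levels [6 4 7 7 6]
Step 5: flows [2->0,2->1,2=3,2->4] -> levels [7 5 4 7 7]
Step 6: flows [0->2,1->2,3->2,4->2] -> levels [6 4 8 6 6]
Step 7: flows [2->0,2->1,2->3,2->4] -> levels [7 5 4 7 7]
  -> period-2 cycle (repeats step 5); tank 2 never drops to <=3
Tank 2 never reaches <=3 within 15 steps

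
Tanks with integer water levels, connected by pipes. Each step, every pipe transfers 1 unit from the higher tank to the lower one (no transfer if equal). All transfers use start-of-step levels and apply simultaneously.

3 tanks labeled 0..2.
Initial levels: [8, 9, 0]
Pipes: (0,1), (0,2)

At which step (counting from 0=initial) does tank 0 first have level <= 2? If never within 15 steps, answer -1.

Answer: -1

Derivation:
Step 1: flows [1->0,0->2] -> levels [8 8 1]
Step 2: flows [0=1,0->2] -> levels [7 8 2]
Step 3: flows [1->0,0->2] -> levels [7 7 3]
Step 4: flows [0=1,0->2] -> levels [6 7 4]
Step 5: flows [1->0,0->2] -> levels [6 6 5]
Step 6: flows [0=1,0->2] -> levels [5 6 6]
Step 7: flows [1->0,2->0] -> levels [7 5 5]
Step 8: flows [0->1,0->2] -> levels [5 6 6]
  -> period-2 cycle (repeats step 6); tank 0 never drops to <=2
Tank 0 never reaches <=2 within 15 steps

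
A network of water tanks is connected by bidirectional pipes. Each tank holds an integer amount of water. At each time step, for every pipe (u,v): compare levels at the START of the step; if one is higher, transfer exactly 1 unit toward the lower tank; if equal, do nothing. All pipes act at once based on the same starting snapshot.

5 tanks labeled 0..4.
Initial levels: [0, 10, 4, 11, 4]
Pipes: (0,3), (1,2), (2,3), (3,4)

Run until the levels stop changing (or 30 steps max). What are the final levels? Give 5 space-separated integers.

Answer: 6 6 7 4 6

Derivation:
Step 1: flows [3->0,1->2,3->2,3->4] -> levels [1 9 6 8 5]
Step 2: flows [3->0,1->2,3->2,3->4] -> levels [2 8 8 5 6]
Step 3: flows [3->0,1=2,2->3,4->3] -> levels [3 8 7 6 5]
Step 4: flows [3->0,1->2,2->3,3->4] -> levels [4 7 7 5 6]
Step 5: flows [3->0,1=2,2->3,4->3] -> levels [5 7 6 6 5]
Step 6: flows [3->0,1->2,2=3,3->4] -> levels [6 6 7 4 6]
Step 7: flows [0->3,2->1,2->3,4->3] -> levels [5 7 5 7 5]
Step 8: flows [3->0,1->2,3->2,3->4] -> levels [6 6 7 4 6]
  -> period-2 cycle: step 8 state = step 6 state; never stabilizes
  -> state at step 30: (30-6) mod 2 = 0, same as step 6 -> [6 6 7 4 6]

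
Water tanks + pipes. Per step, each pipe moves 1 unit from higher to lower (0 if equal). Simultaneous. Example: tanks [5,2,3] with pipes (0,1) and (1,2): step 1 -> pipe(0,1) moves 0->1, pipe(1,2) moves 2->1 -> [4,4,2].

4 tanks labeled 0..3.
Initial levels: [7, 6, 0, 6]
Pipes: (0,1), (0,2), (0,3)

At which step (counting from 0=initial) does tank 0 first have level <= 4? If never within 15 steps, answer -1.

Step 1: flows [0->1,0->2,0->3] -> levels [4 7 1 7]
Tank 0 first reaches <=4 at step 1

Answer: 1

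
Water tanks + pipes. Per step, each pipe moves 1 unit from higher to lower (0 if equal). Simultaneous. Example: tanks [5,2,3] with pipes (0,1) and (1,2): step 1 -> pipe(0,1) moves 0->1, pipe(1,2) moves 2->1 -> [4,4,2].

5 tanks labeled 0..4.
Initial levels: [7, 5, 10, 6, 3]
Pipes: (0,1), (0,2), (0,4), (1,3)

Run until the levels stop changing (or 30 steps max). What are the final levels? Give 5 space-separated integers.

Step 1: flows [0->1,2->0,0->4,3->1] -> levels [6 7 9 5 4]
Step 2: flows [1->0,2->0,0->4,1->3] -> levels [7 5 8 6 5]
Step 3: flows [0->1,2->0,0->4,3->1] -> levels [6 7 7 5 6]
Step 4: flows [1->0,2->0,0=4,1->3] -> levels [8 5 6 6 6]
Step 5: flows [0->1,0->2,0->4,3->1] -> levels [5 7 7 5 7]
Step 6: flows [1->0,2->0,4->0,1->3] -> levels [8 5 6 6 6]
  -> period-2 cycle: step 6 state = step 4 state; never stabilizes
  -> state at step 30: (30-4) mod 2 = 0, same as step 4 -> [8 5 6 6 6]

Answer: 8 5 6 6 6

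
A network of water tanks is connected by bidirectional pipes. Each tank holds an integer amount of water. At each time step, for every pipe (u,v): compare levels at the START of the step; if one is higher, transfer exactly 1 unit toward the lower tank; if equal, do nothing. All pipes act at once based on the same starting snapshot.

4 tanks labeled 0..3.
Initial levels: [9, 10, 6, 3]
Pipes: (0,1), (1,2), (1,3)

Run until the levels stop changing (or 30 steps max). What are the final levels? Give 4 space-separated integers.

Step 1: flows [1->0,1->2,1->3] -> levels [10 7 7 4]
Step 2: flows [0->1,1=2,1->3] -> levels [9 7 7 5]
Step 3: flows [0->1,1=2,1->3] -> levels [8 7 7 6]
Step 4: flows [0->1,1=2,1->3] -> levels [7 7 7 7]
Step 5: flows [0=1,1=2,1=3] -> levels [7 7 7 7]
  -> stable (no change)

Answer: 7 7 7 7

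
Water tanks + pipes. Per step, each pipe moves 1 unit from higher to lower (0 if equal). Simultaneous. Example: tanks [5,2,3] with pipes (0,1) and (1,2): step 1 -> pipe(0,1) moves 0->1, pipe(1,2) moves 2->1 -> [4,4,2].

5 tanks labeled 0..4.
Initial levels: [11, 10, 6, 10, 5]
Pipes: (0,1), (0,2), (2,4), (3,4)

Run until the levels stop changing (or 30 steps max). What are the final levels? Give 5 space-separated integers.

Answer: 8 9 10 8 7

Derivation:
Step 1: flows [0->1,0->2,2->4,3->4] -> levels [9 11 6 9 7]
Step 2: flows [1->0,0->2,4->2,3->4] -> levels [9 10 8 8 7]
Step 3: flows [1->0,0->2,2->4,3->4] -> levels [9 9 8 7 9]
Step 4: flows [0=1,0->2,4->2,4->3] -> levels [8 9 10 8 7]
Step 5: flows [1->0,2->0,2->4,3->4] -> levels [10 8 8 7 9]
Step 6: flows [0->1,0->2,4->2,4->3] -> levels [8 9 10 8 7]
  -> period-2 cycle: step 6 state = step 4 state; never stabilizes
  -> state at step 30: (30-4) mod 2 = 0, same as step 4 -> [8 9 10 8 7]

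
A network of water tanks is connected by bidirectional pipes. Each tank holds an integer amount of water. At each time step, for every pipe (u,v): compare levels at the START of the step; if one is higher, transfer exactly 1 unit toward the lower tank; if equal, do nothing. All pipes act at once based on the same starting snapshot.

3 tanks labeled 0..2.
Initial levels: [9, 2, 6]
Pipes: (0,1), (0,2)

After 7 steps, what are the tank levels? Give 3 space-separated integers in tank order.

Step 1: flows [0->1,0->2] -> levels [7 3 7]
Step 2: flows [0->1,0=2] -> levels [6 4 7]
Step 3: flows [0->1,2->0] -> levels [6 5 6]
Step 4: flows [0->1,0=2] -> levels [5 6 6]
Step 5: flows [1->0,2->0] -> levels [7 5 5]
Step 6: flows [0->1,0->2] -> levels [5 6 6]
  -> period-2 cycle: step 6 state = step 4 state
  -> state at step 7: (7-4) mod 2 = 1, same as step 5 -> [7 5 5]

Answer: 7 5 5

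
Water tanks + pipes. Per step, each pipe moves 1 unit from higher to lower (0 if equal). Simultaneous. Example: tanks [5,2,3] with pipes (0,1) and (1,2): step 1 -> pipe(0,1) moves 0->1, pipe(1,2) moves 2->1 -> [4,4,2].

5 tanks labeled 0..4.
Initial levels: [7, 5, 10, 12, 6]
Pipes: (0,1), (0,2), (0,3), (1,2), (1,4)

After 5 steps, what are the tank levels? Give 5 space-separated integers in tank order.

Step 1: flows [0->1,2->0,3->0,2->1,4->1] -> levels [8 8 8 11 5]
Step 2: flows [0=1,0=2,3->0,1=2,1->4] -> levels [9 7 8 10 6]
Step 3: flows [0->1,0->2,3->0,2->1,1->4] -> levels [8 8 8 9 7]
Step 4: flows [0=1,0=2,3->0,1=2,1->4] -> levels [9 7 8 8 8]
Step 5: flows [0->1,0->2,0->3,2->1,4->1] -> levels [6 10 8 9 7]

Answer: 6 10 8 9 7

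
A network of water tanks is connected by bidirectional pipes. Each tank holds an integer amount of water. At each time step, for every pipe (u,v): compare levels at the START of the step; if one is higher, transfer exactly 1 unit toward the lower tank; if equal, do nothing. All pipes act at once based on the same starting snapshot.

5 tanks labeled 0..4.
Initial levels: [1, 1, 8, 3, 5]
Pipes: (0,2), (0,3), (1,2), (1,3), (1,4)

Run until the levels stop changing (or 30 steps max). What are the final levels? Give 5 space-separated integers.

Answer: 4 5 3 3 3

Derivation:
Step 1: flows [2->0,3->0,2->1,3->1,4->1] -> levels [3 4 6 1 4]
Step 2: flows [2->0,0->3,2->1,1->3,1=4] -> levels [3 4 4 3 4]
Step 3: flows [2->0,0=3,1=2,1->3,1=4] -> levels [4 3 3 4 4]
Step 4: flows [0->2,0=3,1=2,3->1,4->1] -> levels [3 5 4 3 3]
Step 5: flows [2->0,0=3,1->2,1->3,1->4] -> levels [4 2 4 4 4]
Step 6: flows [0=2,0=3,2->1,3->1,4->1] -> levels [4 5 3 3 3]
Step 7: flows [0->2,0->3,1->2,1->3,1->4] -> levels [2 2 5 5 4]
Step 8: flows [2->0,3->0,2->1,3->1,4->1] -> levels [4 5 3 3 3]
  -> period-2 cycle: step 8 state = step 6 state; never stabilizes
  -> state at step 30: (30-6) mod 2 = 0, same as step 6 -> [4 5 3 3 3]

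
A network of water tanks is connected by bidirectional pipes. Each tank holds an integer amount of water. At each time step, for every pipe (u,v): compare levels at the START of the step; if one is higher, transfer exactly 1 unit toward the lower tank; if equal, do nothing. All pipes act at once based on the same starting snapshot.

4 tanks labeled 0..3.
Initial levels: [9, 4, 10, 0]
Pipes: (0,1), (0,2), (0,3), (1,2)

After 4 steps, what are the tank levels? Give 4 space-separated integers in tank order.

Step 1: flows [0->1,2->0,0->3,2->1] -> levels [8 6 8 1]
Step 2: flows [0->1,0=2,0->3,2->1] -> levels [6 8 7 2]
Step 3: flows [1->0,2->0,0->3,1->2] -> levels [7 6 7 3]
Step 4: flows [0->1,0=2,0->3,2->1] -> levels [5 8 6 4]

Answer: 5 8 6 4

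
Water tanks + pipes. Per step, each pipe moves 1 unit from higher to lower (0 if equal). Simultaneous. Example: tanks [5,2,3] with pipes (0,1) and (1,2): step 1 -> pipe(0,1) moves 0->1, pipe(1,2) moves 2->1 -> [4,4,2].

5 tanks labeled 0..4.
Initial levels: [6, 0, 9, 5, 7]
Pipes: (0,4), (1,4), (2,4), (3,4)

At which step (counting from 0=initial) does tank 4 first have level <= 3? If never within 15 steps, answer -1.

Answer: -1

Derivation:
Step 1: flows [4->0,4->1,2->4,4->3] -> levels [7 1 8 6 5]
Step 2: flows [0->4,4->1,2->4,3->4] -> levels [6 2 7 5 7]
Step 3: flows [4->0,4->1,2=4,4->3] -> levels [7 3 7 6 4]
Step 4: flows [0->4,4->1,2->4,3->4] -> levels [6 4 6 5 6]
Step 5: flows [0=4,4->1,2=4,4->3] -> levels [6 5 6 6 4]
Step 6: flows [0->4,1->4,2->4,3->4] -> levels [5 4 5 5 8]
Step 7: flows [4->0,4->1,4->2,4->3] -> levels [6 5 6 6 4]
  -> period-2 cycle (repeats step 5); tank 4 never drops to <=3
Tank 4 never reaches <=3 within 15 steps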